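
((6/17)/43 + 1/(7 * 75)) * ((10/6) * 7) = 3881/32895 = 0.12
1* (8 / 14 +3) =25 / 7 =3.57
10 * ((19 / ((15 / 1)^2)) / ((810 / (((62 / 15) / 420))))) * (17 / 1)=10013 / 57408750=0.00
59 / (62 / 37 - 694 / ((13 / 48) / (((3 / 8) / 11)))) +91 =40941589 / 453338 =90.31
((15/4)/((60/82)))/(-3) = -41/24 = -1.71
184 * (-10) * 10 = -18400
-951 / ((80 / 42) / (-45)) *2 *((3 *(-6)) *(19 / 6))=-10245123 / 4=-2561280.75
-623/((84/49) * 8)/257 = -0.18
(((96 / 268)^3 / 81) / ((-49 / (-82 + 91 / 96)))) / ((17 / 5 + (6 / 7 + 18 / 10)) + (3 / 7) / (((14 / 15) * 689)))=857777440 / 5536022130459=0.00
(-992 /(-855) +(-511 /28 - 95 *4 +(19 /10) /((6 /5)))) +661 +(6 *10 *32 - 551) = 1397492 /855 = 1634.49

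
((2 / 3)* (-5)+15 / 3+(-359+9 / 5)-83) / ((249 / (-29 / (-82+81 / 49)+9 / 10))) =-163275827 / 73523475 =-2.22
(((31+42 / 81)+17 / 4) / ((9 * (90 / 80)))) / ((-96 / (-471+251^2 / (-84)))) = 396208595 / 8817984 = 44.93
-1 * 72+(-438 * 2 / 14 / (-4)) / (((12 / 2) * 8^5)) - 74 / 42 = -203030309 / 2752512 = -73.76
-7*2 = -14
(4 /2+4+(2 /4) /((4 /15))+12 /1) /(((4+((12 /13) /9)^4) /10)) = 49.69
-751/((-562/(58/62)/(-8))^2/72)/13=-0.74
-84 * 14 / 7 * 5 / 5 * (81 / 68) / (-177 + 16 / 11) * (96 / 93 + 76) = 89363736 / 1017637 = 87.81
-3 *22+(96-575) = -545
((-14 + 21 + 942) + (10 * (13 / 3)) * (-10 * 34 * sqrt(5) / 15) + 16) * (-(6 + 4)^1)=-9650 + 88400 * sqrt(5) / 9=12313.16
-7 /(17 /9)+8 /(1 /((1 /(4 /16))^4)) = 34753 /17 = 2044.29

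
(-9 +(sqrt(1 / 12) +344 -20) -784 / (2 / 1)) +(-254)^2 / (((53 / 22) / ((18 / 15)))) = sqrt(3) / 6 +8495707 / 265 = 32059.56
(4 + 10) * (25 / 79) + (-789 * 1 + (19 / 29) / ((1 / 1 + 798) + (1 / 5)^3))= -179521828699 / 228815916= -784.57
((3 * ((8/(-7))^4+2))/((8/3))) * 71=296.01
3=3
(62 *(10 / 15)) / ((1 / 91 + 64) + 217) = 2821 / 19179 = 0.15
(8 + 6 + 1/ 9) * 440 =6208.89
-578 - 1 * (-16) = -562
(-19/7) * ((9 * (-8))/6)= 228/7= 32.57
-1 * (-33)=33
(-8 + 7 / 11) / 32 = -81 / 352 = -0.23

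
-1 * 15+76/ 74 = -517/ 37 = -13.97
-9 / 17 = -0.53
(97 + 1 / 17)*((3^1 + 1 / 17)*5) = 429000 / 289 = 1484.43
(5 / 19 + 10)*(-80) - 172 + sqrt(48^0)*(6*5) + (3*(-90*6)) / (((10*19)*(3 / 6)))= -18622 / 19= -980.11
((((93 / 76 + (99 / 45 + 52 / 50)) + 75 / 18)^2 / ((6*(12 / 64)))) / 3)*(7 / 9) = 16939658743 / 986883750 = 17.16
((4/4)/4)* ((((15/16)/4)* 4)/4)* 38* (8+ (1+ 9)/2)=28.95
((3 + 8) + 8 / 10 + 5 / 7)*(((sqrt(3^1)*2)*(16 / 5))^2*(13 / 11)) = 17491968 / 9625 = 1817.35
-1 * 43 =-43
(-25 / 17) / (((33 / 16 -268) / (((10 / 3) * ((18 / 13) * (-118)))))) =-566400 / 188071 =-3.01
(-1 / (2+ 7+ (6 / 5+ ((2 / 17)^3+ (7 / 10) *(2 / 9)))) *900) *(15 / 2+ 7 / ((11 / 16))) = -19350464625 / 12593999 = -1536.48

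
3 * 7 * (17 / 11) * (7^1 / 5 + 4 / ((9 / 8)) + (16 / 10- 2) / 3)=25823 / 165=156.50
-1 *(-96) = 96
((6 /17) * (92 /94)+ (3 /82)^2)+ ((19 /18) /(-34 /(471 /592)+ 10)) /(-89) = 1919327943761 /5529091734114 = 0.35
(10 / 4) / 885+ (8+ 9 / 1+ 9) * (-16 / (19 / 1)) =-147245 / 6726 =-21.89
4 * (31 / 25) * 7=868 / 25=34.72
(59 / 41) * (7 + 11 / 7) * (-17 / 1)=-60180 / 287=-209.69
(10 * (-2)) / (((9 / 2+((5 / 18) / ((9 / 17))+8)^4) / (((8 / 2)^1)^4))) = -3526387384320 / 3640362443833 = -0.97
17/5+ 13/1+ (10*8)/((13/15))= 7066/65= 108.71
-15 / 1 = -15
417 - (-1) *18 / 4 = 843 / 2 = 421.50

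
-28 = -28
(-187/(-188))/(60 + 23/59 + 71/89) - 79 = -4770906255/60403648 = -78.98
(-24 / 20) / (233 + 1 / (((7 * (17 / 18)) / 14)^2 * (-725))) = -251430 / 48818029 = -0.01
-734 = -734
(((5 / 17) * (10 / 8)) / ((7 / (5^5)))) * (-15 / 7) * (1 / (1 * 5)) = -234375 / 3332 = -70.34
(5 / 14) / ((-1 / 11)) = -55 / 14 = -3.93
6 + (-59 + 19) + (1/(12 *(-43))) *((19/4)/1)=-70195/2064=-34.01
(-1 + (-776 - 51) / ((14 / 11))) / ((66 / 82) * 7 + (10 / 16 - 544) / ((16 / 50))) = 3984544 / 10362079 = 0.38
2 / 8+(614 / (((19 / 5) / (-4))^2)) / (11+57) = 251737 / 24548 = 10.25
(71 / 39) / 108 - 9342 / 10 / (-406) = 2.32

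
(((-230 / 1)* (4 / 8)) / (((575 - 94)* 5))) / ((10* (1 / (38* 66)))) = -28842 / 2405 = -11.99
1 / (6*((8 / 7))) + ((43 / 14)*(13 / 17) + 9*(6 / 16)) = 33527 / 5712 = 5.87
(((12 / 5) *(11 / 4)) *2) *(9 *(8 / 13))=4752 / 65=73.11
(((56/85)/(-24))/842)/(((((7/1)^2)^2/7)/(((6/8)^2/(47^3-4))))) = -3/5825375450720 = -0.00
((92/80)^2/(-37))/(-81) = 529/1198800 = 0.00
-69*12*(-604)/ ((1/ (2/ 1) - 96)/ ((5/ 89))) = -5001120/ 16999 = -294.20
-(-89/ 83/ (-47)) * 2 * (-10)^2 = -17800/ 3901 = -4.56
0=0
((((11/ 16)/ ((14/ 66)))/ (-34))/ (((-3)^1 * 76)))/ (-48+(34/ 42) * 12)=-121/ 11080192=-0.00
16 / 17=0.94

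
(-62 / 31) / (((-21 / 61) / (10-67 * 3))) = -23302 / 21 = -1109.62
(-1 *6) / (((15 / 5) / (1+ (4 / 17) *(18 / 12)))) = -46 / 17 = -2.71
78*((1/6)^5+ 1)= 101101/1296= 78.01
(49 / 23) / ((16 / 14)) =343 / 184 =1.86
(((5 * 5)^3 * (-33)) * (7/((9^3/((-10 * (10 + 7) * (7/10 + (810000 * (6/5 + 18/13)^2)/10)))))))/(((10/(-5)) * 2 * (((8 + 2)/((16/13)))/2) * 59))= -475034829.14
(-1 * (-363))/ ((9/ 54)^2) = 13068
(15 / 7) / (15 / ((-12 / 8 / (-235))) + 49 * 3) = 15 / 17479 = 0.00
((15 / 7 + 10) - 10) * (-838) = -12570 / 7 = -1795.71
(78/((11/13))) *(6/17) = 32.53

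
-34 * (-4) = 136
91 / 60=1.52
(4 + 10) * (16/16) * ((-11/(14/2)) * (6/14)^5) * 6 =-32076/16807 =-1.91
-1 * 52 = -52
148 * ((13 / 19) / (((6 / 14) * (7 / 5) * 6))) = 4810 / 171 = 28.13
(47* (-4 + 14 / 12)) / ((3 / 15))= -3995 / 6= -665.83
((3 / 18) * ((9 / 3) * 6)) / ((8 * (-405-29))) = -3 / 3472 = -0.00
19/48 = 0.40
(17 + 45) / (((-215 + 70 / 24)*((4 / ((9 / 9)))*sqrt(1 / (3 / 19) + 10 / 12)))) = -186*sqrt(258) / 109435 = -0.03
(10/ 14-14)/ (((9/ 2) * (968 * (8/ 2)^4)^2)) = -31/ 644792451072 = -0.00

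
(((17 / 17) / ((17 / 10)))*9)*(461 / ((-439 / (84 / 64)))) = -7.30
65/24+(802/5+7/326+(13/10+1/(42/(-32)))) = 7469803/45640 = 163.67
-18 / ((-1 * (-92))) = -9 / 46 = -0.20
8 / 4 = 2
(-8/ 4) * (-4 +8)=-8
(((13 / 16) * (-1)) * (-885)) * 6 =34515 / 8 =4314.38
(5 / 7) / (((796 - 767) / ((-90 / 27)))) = -0.08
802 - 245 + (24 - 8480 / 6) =-2497 / 3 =-832.33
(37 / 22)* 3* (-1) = -111 / 22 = -5.05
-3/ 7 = -0.43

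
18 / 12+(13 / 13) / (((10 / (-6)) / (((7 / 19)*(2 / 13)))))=3621 / 2470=1.47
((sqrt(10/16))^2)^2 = 25/64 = 0.39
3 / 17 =0.18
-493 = -493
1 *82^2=6724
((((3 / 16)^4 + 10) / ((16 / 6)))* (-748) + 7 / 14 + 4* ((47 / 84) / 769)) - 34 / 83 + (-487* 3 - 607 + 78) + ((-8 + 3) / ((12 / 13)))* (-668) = -68922238118085 / 58561527808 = -1176.92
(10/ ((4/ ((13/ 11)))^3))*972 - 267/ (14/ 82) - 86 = -104288267/ 74536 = -1399.17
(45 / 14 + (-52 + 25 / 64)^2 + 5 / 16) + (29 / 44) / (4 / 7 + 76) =56358411959 / 21131264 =2667.06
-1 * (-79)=79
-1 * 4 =-4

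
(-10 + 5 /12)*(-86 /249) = 4945 /1494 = 3.31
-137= -137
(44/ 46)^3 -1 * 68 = -816708/ 12167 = -67.12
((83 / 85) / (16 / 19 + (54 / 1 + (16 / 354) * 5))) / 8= 279129 / 125931920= 0.00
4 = 4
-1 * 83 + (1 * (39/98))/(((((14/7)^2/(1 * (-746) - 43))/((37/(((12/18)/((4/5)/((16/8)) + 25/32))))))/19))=-1753680413/17920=-97861.63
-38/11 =-3.45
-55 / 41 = -1.34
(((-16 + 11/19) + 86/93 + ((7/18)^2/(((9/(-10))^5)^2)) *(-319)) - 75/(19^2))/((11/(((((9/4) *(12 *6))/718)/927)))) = -483791024159736820/142843623384482500293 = -0.00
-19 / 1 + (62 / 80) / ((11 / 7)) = -8143 / 440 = -18.51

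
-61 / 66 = -0.92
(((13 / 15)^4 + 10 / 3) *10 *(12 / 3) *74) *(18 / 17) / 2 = 116808112 / 19125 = 6107.61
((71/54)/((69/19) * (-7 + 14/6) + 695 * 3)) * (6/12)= 0.00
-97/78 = -1.24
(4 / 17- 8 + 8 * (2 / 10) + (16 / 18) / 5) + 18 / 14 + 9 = 4604 / 1071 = 4.30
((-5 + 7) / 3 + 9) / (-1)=-29 / 3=-9.67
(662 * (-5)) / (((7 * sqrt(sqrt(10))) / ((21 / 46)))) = -993 * 10^(3 / 4) / 46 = -121.39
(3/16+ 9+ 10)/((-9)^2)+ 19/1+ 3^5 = 262.24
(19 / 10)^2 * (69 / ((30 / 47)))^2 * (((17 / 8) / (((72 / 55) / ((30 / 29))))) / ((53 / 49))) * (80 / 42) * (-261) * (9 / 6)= -1656606995967 / 33920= -48838649.65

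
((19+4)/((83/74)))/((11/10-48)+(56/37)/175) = -3148700/7200167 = -0.44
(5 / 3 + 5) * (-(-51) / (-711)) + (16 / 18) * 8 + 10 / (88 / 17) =29771 / 3476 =8.56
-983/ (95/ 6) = -5898/ 95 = -62.08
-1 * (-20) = 20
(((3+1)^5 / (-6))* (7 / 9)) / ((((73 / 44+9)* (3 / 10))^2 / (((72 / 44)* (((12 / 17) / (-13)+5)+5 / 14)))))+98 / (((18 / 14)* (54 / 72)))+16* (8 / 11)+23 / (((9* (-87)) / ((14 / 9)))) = 2169644757338 / 3768208420977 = 0.58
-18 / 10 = -9 / 5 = -1.80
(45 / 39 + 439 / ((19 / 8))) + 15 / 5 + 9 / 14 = 189.64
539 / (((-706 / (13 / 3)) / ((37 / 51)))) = -259259 / 108018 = -2.40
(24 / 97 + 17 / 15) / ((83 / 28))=56252 / 120765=0.47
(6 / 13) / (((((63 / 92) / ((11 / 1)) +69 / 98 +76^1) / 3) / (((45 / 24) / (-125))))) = -334719 / 1237173925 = -0.00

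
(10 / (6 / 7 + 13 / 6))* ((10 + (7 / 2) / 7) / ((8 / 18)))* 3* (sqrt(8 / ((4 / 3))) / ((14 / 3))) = 25515* sqrt(6) / 508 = 123.03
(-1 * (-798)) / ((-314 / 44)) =-17556 / 157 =-111.82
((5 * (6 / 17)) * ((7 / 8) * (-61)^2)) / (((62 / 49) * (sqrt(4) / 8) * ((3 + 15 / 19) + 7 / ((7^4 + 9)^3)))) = 2545773621392977500 / 531121936894091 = 4793.20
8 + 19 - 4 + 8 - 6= 25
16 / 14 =8 / 7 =1.14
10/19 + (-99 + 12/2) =-1757/19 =-92.47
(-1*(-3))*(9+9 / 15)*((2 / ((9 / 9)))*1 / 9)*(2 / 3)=64 / 15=4.27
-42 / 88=-0.48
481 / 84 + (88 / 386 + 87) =1506973 / 16212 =92.95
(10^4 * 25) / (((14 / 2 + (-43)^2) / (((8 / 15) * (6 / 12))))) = 3125 / 87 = 35.92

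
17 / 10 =1.70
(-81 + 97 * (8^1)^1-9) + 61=747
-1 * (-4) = 4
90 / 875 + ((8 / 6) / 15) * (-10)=-1238 / 1575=-0.79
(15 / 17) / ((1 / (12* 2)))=21.18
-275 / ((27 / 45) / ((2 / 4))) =-1375 / 6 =-229.17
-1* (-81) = 81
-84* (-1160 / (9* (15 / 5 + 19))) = 16240 / 33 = 492.12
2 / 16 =0.12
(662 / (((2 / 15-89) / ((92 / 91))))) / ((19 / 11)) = -4.36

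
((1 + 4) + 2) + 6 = 13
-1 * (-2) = 2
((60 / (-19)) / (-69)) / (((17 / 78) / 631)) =984360 / 7429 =132.50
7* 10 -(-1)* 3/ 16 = 1123/ 16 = 70.19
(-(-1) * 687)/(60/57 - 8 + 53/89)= -1161717/10741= -108.16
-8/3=-2.67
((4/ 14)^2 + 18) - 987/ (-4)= 51907/ 196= 264.83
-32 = -32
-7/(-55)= 0.13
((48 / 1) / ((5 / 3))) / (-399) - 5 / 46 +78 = 77.82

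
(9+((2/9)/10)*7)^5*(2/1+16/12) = 23741933041664/110716875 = 214438.25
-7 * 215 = -1505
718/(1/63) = 45234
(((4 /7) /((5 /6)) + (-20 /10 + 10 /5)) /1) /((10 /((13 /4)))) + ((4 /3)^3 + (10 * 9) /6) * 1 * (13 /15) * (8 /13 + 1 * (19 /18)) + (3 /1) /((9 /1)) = 6560177 /255150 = 25.71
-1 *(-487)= 487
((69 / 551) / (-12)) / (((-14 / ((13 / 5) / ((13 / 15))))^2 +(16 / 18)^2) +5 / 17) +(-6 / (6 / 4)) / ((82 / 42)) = -5829564927 / 2844749084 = -2.05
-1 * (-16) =16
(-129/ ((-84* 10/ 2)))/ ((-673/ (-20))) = 43/ 4711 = 0.01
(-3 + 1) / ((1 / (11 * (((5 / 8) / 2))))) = -6.88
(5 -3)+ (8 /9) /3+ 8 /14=542 /189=2.87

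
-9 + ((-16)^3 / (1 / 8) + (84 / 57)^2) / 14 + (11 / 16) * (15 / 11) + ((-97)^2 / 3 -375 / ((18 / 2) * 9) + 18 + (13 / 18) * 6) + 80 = 966732043 / 1091664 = 885.56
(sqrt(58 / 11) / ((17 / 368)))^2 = 7854592 / 3179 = 2470.77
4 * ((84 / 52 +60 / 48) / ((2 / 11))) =1639 / 26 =63.04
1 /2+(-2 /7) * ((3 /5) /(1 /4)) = -13 /70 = -0.19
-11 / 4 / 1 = -11 / 4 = -2.75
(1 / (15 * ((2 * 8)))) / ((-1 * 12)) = -1 / 2880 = -0.00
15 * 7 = 105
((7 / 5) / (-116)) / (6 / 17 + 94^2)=-119 / 87126440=-0.00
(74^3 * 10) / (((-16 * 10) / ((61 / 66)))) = -3089833 / 132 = -23407.83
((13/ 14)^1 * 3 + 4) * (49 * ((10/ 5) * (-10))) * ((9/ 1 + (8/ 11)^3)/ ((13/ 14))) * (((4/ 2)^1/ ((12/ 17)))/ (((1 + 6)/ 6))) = -2824215100/ 17303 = -163221.12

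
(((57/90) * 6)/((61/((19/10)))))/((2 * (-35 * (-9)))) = 361/1921500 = 0.00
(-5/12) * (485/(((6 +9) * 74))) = -485/2664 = -0.18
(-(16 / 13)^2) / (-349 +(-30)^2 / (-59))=15104 / 3631979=0.00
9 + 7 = 16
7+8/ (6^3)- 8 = -26/ 27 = -0.96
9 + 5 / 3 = 32 / 3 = 10.67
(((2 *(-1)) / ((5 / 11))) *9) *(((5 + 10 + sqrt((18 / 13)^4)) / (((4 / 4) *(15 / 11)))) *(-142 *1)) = 294740028 / 4225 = 69760.95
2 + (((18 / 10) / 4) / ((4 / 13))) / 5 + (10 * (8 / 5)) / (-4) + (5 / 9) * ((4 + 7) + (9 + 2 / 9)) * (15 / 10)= 163559 / 10800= 15.14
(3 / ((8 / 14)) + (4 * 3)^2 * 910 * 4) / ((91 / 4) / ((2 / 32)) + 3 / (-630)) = 220149405 / 152878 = 1440.03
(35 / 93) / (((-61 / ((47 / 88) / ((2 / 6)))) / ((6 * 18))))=-44415 / 41602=-1.07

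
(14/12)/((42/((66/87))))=11/522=0.02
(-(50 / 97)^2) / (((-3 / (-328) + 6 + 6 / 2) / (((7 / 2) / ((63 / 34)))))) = -2788000 / 50046471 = -0.06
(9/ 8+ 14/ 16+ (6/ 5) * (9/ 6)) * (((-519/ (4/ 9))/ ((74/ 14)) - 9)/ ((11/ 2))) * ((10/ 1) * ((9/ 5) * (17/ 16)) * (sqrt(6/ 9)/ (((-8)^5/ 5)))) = 0.38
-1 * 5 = -5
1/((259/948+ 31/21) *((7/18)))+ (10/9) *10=1314476/104481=12.58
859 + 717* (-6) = -3443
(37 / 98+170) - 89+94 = 17187 / 98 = 175.38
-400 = -400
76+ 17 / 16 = 1233 / 16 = 77.06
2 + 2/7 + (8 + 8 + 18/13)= 1790/91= 19.67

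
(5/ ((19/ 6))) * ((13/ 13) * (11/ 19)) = 330/ 361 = 0.91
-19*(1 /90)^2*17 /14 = -323 /113400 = -0.00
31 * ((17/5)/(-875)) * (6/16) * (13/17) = -1209/35000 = -0.03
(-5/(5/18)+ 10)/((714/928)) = -10.40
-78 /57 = -26 /19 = -1.37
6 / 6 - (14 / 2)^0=0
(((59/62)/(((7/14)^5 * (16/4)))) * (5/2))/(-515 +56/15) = -8850/237739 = -0.04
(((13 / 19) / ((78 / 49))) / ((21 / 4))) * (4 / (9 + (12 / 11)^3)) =74536 / 2343897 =0.03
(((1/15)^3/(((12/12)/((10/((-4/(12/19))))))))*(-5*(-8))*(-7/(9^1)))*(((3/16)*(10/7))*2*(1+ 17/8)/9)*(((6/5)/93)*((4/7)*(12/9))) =80/3005667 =0.00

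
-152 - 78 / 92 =-7031 / 46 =-152.85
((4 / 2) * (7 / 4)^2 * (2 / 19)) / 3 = 49 / 228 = 0.21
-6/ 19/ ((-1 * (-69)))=-0.00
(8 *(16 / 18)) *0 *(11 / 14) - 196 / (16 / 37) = -1813 / 4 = -453.25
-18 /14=-9 /7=-1.29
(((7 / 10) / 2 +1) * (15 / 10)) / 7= 81 / 280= 0.29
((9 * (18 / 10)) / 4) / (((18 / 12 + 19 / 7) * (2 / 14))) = 6.73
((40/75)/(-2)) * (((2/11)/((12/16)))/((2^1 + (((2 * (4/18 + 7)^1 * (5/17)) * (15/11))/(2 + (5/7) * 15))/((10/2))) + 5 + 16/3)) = -48416/9305115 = -0.01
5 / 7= 0.71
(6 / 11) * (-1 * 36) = -216 / 11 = -19.64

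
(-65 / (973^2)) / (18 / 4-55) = 130 / 95619629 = 0.00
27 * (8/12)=18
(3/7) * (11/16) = 0.29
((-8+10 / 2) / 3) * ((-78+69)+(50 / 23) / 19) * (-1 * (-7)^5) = 65261581 / 437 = 149340.00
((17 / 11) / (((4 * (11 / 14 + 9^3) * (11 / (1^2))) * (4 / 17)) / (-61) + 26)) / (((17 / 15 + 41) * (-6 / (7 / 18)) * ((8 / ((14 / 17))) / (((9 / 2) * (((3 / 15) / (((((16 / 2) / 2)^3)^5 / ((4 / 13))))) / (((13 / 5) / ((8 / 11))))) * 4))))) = 104615 / 144963889088312639488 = 0.00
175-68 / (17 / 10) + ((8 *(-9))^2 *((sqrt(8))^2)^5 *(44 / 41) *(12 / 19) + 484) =89691478937 / 779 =115136686.70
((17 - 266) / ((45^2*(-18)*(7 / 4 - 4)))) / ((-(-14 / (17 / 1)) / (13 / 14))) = -18343 / 5358150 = -0.00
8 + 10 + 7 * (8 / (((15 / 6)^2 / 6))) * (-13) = -680.88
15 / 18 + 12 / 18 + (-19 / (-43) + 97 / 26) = 3171 / 559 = 5.67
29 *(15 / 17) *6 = 2610 / 17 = 153.53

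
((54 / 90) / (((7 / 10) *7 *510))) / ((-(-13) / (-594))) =-594 / 54145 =-0.01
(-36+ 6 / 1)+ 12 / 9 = -86 / 3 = -28.67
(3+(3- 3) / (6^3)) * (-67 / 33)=-6.09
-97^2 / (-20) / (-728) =-9409 / 14560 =-0.65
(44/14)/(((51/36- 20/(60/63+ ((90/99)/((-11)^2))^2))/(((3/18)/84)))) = -9744163/30599156175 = -0.00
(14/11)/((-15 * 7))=-2/165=-0.01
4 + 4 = 8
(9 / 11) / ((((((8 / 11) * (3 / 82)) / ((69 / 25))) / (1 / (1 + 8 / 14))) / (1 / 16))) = 59409 / 17600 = 3.38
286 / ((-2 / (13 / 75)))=-1859 / 75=-24.79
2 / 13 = 0.15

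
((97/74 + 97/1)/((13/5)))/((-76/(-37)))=36375/1976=18.41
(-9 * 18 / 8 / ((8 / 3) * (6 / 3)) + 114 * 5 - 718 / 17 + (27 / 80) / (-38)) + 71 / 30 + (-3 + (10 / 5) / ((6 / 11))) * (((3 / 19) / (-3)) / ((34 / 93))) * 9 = 162935207 / 310080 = 525.46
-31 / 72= -0.43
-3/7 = -0.43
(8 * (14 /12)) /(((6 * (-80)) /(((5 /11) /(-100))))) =0.00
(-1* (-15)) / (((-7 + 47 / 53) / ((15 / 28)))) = -1325 / 1008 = -1.31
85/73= 1.16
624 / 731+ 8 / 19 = 17704 / 13889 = 1.27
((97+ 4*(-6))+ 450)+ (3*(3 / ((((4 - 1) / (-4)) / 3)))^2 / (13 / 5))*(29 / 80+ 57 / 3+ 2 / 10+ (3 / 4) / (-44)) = 539189 / 143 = 3770.55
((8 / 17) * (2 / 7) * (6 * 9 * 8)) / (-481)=-6912 / 57239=-0.12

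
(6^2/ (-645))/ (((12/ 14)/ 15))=-42/ 43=-0.98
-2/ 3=-0.67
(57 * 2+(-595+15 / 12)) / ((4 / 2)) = -1919 / 8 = -239.88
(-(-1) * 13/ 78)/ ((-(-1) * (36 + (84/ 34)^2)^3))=0.00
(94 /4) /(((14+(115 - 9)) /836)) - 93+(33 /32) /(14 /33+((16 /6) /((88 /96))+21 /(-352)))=14733391 /207420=71.03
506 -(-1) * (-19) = 487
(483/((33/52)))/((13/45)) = 28980/11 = 2634.55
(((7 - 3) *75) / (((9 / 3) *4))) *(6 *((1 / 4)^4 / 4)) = 75 / 512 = 0.15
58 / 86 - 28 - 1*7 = -1476 / 43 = -34.33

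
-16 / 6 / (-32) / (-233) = -0.00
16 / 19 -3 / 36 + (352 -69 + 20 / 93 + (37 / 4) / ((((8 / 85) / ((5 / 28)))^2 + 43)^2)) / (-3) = -60669679068421931275 / 647848847740643802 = -93.65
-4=-4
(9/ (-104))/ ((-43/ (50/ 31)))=225/ 69316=0.00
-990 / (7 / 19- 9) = 9405 / 82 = 114.70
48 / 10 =24 / 5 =4.80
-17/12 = -1.42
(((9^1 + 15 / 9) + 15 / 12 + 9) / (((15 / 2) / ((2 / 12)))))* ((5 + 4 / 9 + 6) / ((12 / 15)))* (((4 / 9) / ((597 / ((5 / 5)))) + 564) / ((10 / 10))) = 9793038841 / 2611278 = 3750.29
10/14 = 5/7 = 0.71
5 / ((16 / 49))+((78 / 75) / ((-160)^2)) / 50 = 245000013 / 16000000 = 15.31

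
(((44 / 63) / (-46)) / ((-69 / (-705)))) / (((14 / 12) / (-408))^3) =8427180072960 / 1270129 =6634900.92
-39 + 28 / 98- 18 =-397 / 7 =-56.71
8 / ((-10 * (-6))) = 2 / 15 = 0.13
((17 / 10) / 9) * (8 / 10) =34 / 225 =0.15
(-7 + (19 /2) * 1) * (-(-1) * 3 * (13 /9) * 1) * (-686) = -22295 /3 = -7431.67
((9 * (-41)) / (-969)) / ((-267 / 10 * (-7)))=410 / 201229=0.00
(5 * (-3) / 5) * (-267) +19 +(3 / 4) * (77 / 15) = 16477 / 20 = 823.85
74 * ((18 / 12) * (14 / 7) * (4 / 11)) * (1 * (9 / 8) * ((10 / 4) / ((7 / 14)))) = 454.09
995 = 995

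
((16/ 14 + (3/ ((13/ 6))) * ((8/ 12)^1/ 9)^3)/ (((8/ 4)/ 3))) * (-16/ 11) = -1820480/ 729729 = -2.49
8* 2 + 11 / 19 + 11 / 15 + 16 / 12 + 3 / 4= 22111 / 1140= 19.40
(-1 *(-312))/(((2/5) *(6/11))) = 1430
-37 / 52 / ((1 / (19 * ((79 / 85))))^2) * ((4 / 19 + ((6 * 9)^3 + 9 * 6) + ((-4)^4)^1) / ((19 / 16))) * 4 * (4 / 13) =-8860444160896 / 244205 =-36282812.23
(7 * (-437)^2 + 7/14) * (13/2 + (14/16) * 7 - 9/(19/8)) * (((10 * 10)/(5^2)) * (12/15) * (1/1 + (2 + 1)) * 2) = 28724803848/95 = 302366356.29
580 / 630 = 58 / 63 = 0.92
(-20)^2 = 400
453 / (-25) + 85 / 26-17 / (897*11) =-7327477 / 493350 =-14.85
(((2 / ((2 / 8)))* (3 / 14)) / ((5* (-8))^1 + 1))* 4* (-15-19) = 544 / 91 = 5.98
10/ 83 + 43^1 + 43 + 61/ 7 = 94.83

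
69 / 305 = 0.23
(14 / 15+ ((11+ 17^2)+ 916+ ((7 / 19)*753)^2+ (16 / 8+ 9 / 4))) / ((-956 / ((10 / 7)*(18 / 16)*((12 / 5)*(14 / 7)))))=-15241115619 / 24158120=-630.89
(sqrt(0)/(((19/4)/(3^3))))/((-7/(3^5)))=0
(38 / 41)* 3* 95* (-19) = -205770 / 41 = -5018.78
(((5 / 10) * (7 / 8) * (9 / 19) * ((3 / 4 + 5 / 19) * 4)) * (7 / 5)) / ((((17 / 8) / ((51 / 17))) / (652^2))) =21652884792 / 30685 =705650.47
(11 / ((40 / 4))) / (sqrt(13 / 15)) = 11 * sqrt(195) / 130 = 1.18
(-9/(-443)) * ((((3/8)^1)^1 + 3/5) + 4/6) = 591/17720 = 0.03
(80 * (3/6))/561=40/561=0.07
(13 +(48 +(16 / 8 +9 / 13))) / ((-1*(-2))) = 414 / 13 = 31.85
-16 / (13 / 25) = -400 / 13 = -30.77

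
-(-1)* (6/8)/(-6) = -0.12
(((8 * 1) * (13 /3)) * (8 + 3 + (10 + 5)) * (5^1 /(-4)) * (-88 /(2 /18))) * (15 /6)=2230800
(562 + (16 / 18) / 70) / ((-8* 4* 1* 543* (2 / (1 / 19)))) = -88517 / 103995360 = -0.00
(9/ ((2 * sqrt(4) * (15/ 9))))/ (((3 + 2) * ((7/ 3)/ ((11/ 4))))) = 891/ 2800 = 0.32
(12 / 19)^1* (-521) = -329.05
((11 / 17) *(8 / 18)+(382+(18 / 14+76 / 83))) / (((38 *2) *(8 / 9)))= 34178377 / 6005216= 5.69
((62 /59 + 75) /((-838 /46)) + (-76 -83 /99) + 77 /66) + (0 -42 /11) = -409517617 /4894758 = -83.66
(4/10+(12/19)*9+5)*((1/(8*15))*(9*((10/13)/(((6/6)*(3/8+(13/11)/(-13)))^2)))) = 470448/59375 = 7.92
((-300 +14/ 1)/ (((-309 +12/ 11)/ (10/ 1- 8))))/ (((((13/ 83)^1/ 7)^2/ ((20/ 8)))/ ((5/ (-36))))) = -1021122025/ 792558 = -1288.39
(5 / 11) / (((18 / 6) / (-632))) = -3160 / 33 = -95.76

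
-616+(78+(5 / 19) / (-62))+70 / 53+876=21184887 / 62434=339.32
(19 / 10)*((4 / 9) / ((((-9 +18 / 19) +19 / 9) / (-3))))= 0.43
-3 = -3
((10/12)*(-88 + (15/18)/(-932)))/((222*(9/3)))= -2460505/22345632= -0.11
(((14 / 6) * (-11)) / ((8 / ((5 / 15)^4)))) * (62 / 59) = -2387 / 57348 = -0.04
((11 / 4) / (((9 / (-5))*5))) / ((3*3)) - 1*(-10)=3229 / 324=9.97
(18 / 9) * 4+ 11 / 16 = 139 / 16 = 8.69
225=225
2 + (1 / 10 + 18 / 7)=327 / 70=4.67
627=627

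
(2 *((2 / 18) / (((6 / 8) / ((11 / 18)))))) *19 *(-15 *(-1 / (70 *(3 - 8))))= -0.15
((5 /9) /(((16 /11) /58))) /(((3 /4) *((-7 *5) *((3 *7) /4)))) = -638 /3969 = -0.16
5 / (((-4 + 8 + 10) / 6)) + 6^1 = 57 / 7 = 8.14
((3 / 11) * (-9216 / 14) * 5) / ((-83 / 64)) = 4423680 / 6391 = 692.17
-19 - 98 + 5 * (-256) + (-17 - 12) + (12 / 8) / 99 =-94115 / 66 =-1425.98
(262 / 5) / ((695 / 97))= 25414 / 3475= 7.31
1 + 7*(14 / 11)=109 / 11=9.91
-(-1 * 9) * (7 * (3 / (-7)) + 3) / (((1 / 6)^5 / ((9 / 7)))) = 0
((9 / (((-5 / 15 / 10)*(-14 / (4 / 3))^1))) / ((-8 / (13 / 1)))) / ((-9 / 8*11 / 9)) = 2340 / 77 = 30.39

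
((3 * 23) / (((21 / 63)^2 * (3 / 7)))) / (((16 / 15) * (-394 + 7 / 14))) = -21735 / 6296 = -3.45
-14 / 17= -0.82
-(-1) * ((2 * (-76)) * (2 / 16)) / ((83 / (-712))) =13528 / 83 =162.99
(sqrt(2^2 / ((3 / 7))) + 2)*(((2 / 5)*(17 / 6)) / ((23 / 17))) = 578 / 345 + 578*sqrt(21) / 1035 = 4.23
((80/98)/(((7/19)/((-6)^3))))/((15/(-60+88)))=-893.39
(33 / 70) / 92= 33 / 6440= 0.01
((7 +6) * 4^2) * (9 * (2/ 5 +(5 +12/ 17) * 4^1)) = 3695328/ 85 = 43474.45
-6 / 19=-0.32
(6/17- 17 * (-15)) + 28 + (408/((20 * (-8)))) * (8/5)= 118691/425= 279.27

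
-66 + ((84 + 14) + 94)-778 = -652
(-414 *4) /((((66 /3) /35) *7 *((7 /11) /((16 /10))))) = -6624 /7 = -946.29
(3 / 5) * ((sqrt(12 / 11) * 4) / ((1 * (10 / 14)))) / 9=56 * sqrt(33) / 825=0.39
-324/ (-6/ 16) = 864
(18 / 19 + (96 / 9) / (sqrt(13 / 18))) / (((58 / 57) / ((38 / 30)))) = 171 / 145 + 5776 * sqrt(26) / 1885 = 16.80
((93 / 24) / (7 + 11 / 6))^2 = 8649 / 44944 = 0.19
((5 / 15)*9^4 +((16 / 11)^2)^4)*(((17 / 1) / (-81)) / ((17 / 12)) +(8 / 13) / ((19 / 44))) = 4028901205806188 / 1429559377389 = 2818.28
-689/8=-86.12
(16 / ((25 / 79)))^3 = 2019487744 / 15625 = 129247.22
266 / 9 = 29.56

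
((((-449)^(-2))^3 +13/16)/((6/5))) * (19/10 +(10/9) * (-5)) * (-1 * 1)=35044292477866099141/14158647977964136128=2.48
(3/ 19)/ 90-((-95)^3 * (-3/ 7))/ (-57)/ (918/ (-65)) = -139322902/ 305235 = -456.44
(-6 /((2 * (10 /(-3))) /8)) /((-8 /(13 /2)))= -117 /20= -5.85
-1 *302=-302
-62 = -62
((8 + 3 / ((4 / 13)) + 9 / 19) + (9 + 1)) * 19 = 2145 / 4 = 536.25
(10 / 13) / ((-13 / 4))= -40 / 169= -0.24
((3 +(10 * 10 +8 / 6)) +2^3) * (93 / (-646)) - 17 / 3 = -42323 / 1938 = -21.84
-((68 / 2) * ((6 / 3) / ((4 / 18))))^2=-93636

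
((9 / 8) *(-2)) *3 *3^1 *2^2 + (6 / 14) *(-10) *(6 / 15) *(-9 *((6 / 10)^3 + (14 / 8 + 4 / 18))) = -41334 / 875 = -47.24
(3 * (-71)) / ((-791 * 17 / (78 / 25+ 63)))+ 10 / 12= 3793409 / 2017050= 1.88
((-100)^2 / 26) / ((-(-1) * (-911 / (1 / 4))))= -1250 / 11843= -0.11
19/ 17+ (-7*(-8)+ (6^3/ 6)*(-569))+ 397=-20029.88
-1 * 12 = -12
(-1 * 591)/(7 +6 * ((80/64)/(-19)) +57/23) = -516534/7939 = -65.06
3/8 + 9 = 75/8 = 9.38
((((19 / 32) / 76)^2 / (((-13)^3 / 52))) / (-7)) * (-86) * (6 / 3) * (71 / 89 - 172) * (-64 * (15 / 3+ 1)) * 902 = -886473423 / 421148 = -2104.90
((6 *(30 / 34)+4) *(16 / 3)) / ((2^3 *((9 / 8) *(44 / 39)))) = 8216 / 1683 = 4.88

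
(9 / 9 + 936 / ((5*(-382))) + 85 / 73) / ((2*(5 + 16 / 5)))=58363 / 571663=0.10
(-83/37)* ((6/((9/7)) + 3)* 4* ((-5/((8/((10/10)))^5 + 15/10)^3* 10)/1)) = 3054400/31248013283625909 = 0.00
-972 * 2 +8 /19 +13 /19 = -36915 /19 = -1942.89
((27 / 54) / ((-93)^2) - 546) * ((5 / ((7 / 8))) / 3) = -1040.00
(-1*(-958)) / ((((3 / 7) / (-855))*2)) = -955605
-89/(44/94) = -190.14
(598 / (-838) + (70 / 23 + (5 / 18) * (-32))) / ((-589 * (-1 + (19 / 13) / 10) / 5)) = -0.07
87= 87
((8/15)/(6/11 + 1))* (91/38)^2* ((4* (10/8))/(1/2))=364364/18411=19.79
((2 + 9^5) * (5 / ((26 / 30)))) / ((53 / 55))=243585375 / 689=353534.65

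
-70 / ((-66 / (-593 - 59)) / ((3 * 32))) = -730240 / 11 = -66385.45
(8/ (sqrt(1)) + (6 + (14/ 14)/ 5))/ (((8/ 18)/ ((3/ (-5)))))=-1917/ 100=-19.17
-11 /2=-5.50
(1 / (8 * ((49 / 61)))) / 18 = 61 / 7056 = 0.01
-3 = -3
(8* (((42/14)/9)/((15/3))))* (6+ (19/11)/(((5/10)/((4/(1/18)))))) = 7472/55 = 135.85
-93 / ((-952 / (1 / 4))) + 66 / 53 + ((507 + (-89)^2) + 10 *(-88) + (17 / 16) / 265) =7618123091 / 1009120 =7549.27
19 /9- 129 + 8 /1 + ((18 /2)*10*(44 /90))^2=16354 /9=1817.11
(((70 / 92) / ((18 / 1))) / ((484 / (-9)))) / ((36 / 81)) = -0.00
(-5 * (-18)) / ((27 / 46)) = 153.33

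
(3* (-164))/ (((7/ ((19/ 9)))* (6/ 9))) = -1558/ 7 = -222.57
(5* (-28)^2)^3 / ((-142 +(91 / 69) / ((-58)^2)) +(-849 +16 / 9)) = -41945418676224000 / 688842643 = -60892598.77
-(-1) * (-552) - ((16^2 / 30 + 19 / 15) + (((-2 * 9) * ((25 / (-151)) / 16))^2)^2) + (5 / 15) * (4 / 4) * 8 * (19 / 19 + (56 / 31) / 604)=-559.13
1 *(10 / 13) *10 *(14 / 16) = 175 / 26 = 6.73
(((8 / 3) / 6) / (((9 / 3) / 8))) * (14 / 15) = 448 / 405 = 1.11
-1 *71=-71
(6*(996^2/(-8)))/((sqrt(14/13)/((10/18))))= -206670*sqrt(182)/7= -398304.39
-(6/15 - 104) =518/5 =103.60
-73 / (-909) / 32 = 73 / 29088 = 0.00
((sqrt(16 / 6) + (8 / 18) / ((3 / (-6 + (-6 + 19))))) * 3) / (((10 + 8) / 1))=14 / 81 + sqrt(6) / 9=0.45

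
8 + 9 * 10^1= 98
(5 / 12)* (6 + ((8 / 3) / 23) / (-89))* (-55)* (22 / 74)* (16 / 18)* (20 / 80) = -55717475 / 6134859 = -9.08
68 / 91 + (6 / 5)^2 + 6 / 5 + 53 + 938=2262231 / 2275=994.39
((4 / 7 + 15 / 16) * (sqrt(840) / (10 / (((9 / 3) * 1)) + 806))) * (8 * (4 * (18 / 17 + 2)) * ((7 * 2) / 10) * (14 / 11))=369096 * sqrt(210) / 567545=9.42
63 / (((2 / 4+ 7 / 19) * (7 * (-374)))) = -57 / 2057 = -0.03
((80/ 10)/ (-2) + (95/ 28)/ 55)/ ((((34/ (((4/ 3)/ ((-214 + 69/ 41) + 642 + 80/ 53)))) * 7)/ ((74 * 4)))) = -0.02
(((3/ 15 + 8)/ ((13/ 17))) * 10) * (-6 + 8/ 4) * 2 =-11152/ 13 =-857.85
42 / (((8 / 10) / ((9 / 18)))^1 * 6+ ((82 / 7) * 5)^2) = 5145 / 421426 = 0.01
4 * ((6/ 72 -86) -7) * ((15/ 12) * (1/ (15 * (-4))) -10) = 536315/ 144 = 3724.41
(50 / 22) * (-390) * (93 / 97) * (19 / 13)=-1325250 / 1067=-1242.03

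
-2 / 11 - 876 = -9638 / 11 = -876.18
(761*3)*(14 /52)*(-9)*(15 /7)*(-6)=924615 /13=71124.23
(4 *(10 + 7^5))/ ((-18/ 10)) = -37371.11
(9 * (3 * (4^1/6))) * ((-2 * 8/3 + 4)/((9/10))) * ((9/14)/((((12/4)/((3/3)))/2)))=-80/7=-11.43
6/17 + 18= 312/17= 18.35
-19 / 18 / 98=-0.01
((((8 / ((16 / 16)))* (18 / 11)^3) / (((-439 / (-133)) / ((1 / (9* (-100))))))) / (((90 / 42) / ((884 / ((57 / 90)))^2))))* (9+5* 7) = -2382027927552 / 5046305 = -472034.08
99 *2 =198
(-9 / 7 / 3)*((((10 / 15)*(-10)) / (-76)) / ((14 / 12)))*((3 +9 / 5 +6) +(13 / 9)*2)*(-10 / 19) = 1760 / 7581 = 0.23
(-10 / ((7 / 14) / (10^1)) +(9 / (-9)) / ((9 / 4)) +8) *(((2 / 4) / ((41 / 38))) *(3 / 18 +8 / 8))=-115178 / 1107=-104.05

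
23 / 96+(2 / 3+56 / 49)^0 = 119 / 96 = 1.24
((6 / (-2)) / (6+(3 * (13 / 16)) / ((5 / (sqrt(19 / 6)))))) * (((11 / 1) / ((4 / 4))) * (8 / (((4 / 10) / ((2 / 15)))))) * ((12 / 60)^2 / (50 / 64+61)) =-2883584 / 297319053+585728 * sqrt(114) / 4459785795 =-0.01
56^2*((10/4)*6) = 47040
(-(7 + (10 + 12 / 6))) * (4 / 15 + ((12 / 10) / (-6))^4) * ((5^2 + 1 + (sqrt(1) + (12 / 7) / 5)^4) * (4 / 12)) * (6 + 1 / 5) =-4334971929859 / 14068359375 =-308.14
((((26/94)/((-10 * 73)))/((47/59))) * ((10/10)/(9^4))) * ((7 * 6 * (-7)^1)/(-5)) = -37583/8816726475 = -0.00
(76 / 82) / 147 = 38 / 6027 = 0.01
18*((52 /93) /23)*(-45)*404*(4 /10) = -2268864 /713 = -3182.14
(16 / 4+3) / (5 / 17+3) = 17 / 8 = 2.12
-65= -65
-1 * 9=-9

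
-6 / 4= -3 / 2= -1.50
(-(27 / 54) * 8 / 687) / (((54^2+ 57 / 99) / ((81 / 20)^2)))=-72171 / 2204056300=-0.00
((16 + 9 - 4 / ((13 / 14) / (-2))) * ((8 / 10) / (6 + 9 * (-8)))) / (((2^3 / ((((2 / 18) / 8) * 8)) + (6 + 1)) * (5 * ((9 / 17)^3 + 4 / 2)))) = -4293962 / 8942987625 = -0.00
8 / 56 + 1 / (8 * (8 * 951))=60871 / 426048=0.14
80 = 80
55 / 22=5 / 2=2.50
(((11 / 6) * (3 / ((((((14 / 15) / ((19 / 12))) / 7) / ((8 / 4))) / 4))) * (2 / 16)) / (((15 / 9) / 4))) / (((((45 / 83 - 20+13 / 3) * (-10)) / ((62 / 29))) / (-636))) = -769530267 / 546070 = -1409.22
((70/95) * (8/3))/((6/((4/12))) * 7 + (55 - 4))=0.01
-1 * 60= -60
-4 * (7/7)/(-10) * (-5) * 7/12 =-1.17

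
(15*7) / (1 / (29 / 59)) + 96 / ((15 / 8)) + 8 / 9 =275321 / 2655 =103.70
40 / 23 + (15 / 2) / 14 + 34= 23361 / 644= 36.27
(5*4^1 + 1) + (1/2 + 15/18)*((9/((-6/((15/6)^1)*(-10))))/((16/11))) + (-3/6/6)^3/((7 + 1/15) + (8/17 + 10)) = 54978683/2575872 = 21.34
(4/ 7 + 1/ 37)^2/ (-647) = -24025/ 43401407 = -0.00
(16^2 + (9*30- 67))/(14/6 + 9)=81/2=40.50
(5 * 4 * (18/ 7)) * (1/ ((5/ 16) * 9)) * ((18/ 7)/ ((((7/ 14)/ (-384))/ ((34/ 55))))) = -60162048/ 2695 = -22323.58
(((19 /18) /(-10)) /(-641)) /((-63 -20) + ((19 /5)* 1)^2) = -95 /39552264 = -0.00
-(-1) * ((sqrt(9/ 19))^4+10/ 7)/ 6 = 4177/ 15162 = 0.28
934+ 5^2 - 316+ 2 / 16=643.12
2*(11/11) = 2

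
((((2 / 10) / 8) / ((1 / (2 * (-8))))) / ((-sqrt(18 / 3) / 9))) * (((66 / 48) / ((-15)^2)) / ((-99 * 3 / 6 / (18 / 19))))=-sqrt(6) / 14250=-0.00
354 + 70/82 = 14549/41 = 354.85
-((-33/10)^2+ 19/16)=-4831/400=-12.08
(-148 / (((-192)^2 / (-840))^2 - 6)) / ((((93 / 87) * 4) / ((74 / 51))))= -48633725 / 1859213313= -0.03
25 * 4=100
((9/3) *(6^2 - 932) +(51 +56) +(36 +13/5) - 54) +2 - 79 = -2673.40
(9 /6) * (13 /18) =13 /12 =1.08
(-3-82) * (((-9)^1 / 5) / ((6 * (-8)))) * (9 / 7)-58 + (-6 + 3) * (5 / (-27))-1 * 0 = -62035 / 1008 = -61.54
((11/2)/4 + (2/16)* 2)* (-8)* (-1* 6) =78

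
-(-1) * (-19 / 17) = -19 / 17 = -1.12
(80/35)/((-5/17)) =-272/35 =-7.77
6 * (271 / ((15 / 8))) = 4336 / 5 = 867.20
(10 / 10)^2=1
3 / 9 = 1 / 3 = 0.33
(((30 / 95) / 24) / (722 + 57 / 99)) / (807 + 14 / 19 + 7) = 11 / 492160800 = 0.00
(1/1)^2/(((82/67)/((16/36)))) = 0.36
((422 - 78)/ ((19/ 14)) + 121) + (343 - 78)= 639.47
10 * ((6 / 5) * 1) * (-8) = -96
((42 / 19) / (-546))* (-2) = 2 / 247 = 0.01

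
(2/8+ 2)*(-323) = -2907/4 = -726.75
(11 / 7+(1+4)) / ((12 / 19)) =437 / 42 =10.40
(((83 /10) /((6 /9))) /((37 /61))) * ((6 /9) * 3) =15189 /370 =41.05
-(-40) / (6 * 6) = 10 / 9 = 1.11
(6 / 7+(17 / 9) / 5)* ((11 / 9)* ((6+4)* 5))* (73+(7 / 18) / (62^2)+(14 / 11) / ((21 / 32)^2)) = 87454503475 / 15256836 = 5732.15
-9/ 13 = -0.69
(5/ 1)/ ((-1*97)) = -5/ 97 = -0.05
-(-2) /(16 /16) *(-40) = -80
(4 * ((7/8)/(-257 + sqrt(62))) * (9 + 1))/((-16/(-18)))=-80955/527896-315 * sqrt(62)/527896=-0.16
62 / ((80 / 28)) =217 / 10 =21.70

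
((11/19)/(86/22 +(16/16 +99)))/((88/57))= 11/3048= 0.00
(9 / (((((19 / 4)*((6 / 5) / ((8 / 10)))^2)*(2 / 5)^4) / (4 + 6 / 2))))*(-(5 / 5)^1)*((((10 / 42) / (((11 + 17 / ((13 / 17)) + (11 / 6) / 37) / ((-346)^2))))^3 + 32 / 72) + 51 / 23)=-24702572723673104035546017649375 / 170754217598974121091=-144667423569.52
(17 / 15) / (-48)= -17 / 720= -0.02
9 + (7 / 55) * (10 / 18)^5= 5850226 / 649539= 9.01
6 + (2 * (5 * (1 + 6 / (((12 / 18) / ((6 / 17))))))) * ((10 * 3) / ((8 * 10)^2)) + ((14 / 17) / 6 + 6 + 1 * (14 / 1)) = 85951 / 3264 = 26.33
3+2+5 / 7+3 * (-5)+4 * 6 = 103 / 7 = 14.71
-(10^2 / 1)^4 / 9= -100000000 / 9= -11111111.11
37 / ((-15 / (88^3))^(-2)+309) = 8325 / 464404156309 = 0.00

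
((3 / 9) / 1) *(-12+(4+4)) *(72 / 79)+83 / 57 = 1085 / 4503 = 0.24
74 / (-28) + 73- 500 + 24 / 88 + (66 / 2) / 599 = -39602595 / 92246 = -429.32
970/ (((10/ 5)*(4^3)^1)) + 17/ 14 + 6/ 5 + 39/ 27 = 230567/ 20160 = 11.44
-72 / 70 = -1.03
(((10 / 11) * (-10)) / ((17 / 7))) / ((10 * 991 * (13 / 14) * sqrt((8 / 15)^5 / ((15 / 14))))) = -0.00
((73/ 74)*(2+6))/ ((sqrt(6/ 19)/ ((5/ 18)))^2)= 34675/ 17982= 1.93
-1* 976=-976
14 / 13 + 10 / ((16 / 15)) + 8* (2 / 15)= 17969 / 1560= 11.52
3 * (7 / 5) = 21 / 5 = 4.20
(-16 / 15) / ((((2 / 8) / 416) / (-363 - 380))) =19781632 / 15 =1318775.47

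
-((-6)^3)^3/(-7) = -10077696/7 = -1439670.86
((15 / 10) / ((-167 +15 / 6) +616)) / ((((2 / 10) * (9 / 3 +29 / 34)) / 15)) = 2550 / 39431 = 0.06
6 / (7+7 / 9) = 27 / 35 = 0.77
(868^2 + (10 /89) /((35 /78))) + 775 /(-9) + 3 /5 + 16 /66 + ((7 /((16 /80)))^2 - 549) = 232526910136 /308385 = 754014.98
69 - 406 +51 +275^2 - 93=75246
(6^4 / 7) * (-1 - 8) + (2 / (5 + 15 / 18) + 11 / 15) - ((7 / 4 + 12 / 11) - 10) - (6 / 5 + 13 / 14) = -1660.18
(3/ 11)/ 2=3/ 22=0.14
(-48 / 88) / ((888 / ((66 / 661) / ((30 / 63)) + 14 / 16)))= -28679 / 43044320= -0.00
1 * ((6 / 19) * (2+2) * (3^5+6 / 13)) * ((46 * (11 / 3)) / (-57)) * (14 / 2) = -29894480 / 4693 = -6370.01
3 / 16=0.19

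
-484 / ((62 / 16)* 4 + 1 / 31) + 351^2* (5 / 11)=55969.29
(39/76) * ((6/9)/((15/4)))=26/285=0.09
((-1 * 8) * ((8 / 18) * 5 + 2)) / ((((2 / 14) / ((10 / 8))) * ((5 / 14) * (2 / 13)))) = -48412 / 9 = -5379.11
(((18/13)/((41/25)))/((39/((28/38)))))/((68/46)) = 24150/2238067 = 0.01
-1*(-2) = 2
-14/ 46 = -7/ 23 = -0.30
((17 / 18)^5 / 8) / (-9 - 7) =-0.01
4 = 4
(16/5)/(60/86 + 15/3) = 0.56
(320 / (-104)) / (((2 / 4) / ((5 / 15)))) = -80 / 39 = -2.05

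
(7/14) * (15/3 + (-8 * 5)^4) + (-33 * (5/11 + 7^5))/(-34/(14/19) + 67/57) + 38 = 23187790405/17942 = 1292374.90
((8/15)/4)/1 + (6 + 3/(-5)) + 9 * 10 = 1433/15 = 95.53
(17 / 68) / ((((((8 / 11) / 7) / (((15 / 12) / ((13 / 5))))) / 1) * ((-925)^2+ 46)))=1925 / 1423836544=0.00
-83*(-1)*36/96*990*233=28718415/4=7179603.75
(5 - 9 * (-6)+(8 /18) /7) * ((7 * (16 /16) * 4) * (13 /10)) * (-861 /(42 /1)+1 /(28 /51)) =-25299079 /630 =-40157.27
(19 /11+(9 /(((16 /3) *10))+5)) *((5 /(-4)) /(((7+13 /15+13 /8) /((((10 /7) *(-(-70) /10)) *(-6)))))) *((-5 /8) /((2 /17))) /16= -13654125 /754688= -18.09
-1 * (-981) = 981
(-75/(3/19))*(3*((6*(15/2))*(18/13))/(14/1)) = -577125/91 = -6342.03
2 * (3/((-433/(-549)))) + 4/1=5026/433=11.61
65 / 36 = 1.81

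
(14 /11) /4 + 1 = 29 /22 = 1.32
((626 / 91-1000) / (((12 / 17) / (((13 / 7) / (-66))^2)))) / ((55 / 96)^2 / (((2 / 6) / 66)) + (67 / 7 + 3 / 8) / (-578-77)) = -0.02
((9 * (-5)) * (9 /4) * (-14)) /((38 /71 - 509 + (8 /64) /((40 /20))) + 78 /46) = -12345480 /4413077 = -2.80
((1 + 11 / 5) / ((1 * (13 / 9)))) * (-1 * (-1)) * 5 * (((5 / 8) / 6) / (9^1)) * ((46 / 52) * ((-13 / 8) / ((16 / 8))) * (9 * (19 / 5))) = -1311 / 416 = -3.15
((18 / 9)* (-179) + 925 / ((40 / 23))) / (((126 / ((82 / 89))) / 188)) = 2680457 / 11214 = 239.03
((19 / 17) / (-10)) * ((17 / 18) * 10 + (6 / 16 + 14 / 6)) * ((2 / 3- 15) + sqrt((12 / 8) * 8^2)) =142975 / 7344- 3325 * sqrt(6) / 612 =6.16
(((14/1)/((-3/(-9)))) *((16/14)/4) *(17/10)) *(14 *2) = 2856/5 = 571.20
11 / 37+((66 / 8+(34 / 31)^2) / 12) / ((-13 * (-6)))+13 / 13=174047701 / 133125408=1.31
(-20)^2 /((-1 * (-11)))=400 /11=36.36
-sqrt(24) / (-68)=sqrt(6) / 34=0.07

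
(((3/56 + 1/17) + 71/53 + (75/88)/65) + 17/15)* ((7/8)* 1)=140613373/61844640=2.27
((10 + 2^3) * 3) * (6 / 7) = 324 / 7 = 46.29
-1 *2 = -2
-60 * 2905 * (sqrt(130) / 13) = -174300 * sqrt(130) / 13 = -152871.21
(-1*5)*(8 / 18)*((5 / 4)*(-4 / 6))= 50 / 27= 1.85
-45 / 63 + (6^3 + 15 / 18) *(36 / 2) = 3902.29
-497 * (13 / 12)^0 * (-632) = 314104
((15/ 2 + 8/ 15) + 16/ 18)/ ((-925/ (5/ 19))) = -803/ 316350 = -0.00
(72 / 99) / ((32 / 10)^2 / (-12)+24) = 75 / 2387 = 0.03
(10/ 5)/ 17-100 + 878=13228/ 17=778.12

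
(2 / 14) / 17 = 1 / 119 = 0.01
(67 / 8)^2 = 4489 / 64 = 70.14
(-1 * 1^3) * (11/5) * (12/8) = -33/10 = -3.30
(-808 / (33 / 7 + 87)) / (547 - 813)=202 / 6099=0.03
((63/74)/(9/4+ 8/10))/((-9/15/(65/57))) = -22750/42883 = -0.53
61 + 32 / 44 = 679 / 11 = 61.73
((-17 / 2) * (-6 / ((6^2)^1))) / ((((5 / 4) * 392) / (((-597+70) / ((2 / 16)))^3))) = -159243143104 / 735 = -216657337.56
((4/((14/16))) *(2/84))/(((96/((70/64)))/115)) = 575/4032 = 0.14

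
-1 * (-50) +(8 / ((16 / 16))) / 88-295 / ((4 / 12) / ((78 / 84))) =-118841 / 154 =-771.69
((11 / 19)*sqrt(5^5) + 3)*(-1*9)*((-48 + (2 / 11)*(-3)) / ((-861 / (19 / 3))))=-13350*sqrt(5) / 287- 30438 / 3157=-113.65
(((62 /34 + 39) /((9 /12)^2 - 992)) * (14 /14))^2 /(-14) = -61649408 /509057137687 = -0.00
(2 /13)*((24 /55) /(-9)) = -16 /2145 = -0.01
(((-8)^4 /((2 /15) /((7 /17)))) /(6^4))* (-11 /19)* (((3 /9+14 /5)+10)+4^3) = -11403392 /26163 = -435.86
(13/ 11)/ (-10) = -13/ 110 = -0.12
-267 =-267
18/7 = 2.57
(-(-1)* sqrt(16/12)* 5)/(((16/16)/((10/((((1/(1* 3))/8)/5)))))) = 4000* sqrt(3) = 6928.20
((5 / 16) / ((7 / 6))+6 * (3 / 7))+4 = 383 / 56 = 6.84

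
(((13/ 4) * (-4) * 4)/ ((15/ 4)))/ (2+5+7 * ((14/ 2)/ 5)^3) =-100/ 189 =-0.53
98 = 98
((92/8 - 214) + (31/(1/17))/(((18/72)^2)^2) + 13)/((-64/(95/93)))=-8532425/3968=-2150.31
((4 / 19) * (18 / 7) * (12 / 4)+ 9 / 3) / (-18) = -0.26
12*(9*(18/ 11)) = 1944/ 11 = 176.73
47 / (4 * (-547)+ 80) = -0.02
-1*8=-8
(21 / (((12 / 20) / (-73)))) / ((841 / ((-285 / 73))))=11.86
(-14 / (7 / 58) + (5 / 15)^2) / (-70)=149 / 90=1.66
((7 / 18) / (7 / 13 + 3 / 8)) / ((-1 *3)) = -364 / 2565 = -0.14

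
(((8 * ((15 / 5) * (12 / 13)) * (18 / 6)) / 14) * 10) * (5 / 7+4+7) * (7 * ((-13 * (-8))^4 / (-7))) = -3187774586880 / 49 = -65056624222.04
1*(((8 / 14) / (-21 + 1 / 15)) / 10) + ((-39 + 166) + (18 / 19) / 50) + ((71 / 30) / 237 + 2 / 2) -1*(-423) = 409037523457 / 742319550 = 551.03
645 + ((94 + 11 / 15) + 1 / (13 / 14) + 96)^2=1423510534 / 38025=37436.17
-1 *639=-639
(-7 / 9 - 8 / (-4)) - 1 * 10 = -79 / 9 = -8.78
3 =3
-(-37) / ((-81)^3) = -37 / 531441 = -0.00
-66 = -66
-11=-11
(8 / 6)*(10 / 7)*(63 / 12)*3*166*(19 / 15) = 6308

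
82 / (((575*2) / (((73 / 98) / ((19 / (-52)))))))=-77818 / 535325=-0.15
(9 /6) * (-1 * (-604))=906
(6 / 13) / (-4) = -3 / 26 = -0.12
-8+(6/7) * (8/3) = -40/7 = -5.71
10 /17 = 0.59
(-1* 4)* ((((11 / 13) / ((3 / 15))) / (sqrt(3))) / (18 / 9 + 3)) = -44* sqrt(3) / 39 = -1.95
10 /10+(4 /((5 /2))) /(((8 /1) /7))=12 /5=2.40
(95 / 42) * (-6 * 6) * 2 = -162.86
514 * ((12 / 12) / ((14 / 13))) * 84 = 40092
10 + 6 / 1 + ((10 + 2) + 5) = 33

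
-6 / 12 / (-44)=1 / 88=0.01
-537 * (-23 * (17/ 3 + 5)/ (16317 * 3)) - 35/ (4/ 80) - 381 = -52784287/ 48951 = -1078.31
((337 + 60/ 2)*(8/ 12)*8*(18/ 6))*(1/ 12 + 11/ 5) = 201116/ 15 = 13407.73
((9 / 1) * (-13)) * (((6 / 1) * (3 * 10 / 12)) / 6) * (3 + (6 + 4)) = -3802.50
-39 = -39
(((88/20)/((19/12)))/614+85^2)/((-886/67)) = -14118056219/25840190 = -546.36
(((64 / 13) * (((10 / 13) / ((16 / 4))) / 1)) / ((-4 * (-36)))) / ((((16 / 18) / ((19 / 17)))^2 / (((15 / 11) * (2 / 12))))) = 81225 / 34384064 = 0.00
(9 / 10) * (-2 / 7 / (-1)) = 9 / 35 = 0.26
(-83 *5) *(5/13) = -2075/13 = -159.62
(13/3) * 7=91/3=30.33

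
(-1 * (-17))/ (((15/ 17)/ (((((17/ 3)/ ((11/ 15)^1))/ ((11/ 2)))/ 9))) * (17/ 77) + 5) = 4046/ 1487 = 2.72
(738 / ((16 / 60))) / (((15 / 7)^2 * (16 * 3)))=2009 / 160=12.56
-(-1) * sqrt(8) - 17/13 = -17/13 +2 * sqrt(2) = 1.52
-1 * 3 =-3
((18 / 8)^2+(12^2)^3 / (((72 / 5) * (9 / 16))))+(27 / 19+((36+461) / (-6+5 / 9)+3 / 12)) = 784285993 / 2128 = 368555.45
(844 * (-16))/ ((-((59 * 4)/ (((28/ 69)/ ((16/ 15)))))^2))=0.04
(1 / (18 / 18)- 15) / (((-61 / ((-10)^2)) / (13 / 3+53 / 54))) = 200900 / 1647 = 121.98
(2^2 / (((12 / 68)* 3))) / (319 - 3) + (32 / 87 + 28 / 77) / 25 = 12059 / 226809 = 0.05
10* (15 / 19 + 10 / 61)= 9.53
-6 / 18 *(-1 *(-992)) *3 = -992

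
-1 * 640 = -640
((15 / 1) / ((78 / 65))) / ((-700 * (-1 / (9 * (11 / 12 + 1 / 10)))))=183 / 1120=0.16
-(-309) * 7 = 2163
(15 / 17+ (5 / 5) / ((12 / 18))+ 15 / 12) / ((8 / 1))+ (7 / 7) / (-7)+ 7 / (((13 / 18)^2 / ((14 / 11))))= 123114531 / 7079072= 17.39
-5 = -5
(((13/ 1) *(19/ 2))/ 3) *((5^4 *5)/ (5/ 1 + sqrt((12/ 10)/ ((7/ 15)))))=27015625/ 942-771875 *sqrt(14)/ 314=19481.26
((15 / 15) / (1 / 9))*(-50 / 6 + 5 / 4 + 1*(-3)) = -363 / 4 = -90.75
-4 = -4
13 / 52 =1 / 4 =0.25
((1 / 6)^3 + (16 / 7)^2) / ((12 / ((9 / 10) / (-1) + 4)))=343139 / 254016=1.35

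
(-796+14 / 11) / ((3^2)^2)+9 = -241 / 297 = -0.81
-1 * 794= -794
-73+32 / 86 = -3123 / 43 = -72.63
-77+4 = -73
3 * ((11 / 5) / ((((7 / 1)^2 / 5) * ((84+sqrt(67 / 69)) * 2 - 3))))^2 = 6722589753 / 1210052329810807 - 16531020 * sqrt(4623) / 8470366308675649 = 0.00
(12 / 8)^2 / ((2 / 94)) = 423 / 4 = 105.75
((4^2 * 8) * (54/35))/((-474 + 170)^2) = 27/12635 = 0.00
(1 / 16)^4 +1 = 65537 / 65536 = 1.00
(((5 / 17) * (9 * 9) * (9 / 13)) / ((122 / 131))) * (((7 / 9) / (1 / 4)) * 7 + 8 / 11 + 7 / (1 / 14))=316473075 / 148291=2134.14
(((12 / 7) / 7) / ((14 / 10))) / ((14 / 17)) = 510 / 2401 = 0.21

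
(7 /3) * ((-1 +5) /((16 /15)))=8.75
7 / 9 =0.78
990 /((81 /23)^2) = 79.82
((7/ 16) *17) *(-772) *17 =-97609.75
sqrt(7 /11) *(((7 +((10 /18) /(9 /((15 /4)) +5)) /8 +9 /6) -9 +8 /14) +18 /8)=43465 *sqrt(77) /205128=1.86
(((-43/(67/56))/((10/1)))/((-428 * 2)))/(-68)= -301/4874920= -0.00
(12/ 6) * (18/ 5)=36/ 5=7.20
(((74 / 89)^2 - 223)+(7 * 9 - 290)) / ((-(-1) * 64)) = -1779487 / 253472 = -7.02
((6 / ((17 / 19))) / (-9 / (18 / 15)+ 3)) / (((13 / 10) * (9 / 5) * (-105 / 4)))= 3040 / 125307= 0.02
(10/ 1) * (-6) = -60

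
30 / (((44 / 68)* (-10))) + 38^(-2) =-73633 / 15884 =-4.64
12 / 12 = 1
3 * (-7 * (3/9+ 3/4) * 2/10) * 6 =-273/10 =-27.30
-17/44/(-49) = 17/2156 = 0.01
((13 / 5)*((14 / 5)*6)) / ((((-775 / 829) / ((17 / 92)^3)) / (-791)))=879509278011 / 3771770000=233.18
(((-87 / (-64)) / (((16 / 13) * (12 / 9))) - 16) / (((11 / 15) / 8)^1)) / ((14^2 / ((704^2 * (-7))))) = 20507190 / 7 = 2929598.57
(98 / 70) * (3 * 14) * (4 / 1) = 1176 / 5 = 235.20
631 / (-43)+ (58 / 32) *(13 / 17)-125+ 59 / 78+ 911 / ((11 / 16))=5958676687 / 5017584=1187.56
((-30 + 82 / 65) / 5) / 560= -0.01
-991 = -991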